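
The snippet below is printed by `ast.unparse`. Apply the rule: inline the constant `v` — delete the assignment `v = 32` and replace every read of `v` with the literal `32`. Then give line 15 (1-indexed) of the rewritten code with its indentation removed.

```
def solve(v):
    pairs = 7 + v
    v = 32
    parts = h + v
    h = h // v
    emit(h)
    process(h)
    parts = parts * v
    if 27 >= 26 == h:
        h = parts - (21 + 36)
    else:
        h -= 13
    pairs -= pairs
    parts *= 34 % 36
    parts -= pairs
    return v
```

Transformed code:
def solve(v):
    pairs = 7 + 32
    parts = h + 32
    h = h // 32
    emit(h)
    process(h)
    parts = parts * 32
    if 27 >= 26 == h:
        h = parts - (21 + 36)
    else:
        h -= 13
    pairs -= pairs
    parts *= 34 % 36
    parts -= pairs
    return 32

return 32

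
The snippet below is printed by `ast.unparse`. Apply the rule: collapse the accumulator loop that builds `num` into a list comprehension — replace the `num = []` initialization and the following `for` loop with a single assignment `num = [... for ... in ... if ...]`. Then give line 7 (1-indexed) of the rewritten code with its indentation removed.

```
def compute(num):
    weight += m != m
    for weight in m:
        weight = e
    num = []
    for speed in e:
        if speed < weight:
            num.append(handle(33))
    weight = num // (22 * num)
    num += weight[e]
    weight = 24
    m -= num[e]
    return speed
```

Transformed code:
def compute(num):
    weight += m != m
    for weight in m:
        weight = e
    num = [handle(33) for speed in e if speed < weight]
    weight = num // (22 * num)
    num += weight[e]
    weight = 24
    m -= num[e]
    return speed

num += weight[e]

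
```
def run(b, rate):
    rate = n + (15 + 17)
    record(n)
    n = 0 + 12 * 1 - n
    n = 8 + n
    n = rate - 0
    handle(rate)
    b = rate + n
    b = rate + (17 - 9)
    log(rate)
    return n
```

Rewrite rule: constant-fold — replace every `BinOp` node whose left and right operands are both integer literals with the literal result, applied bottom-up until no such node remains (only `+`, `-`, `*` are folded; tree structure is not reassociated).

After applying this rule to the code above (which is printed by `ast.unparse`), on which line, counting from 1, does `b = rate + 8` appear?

Transformed code:
def run(b, rate):
    rate = n + 32
    record(n)
    n = 12 - n
    n = 8 + n
    n = rate - 0
    handle(rate)
    b = rate + n
    b = rate + 8
    log(rate)
    return n

9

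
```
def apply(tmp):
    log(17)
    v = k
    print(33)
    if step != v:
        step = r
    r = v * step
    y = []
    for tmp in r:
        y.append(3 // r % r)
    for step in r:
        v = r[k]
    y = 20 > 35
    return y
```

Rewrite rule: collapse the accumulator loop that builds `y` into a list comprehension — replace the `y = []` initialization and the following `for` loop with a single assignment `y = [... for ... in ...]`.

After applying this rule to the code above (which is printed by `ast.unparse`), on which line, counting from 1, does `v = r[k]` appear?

10

Transformed code:
def apply(tmp):
    log(17)
    v = k
    print(33)
    if step != v:
        step = r
    r = v * step
    y = [3 // r % r for tmp in r]
    for step in r:
        v = r[k]
    y = 20 > 35
    return y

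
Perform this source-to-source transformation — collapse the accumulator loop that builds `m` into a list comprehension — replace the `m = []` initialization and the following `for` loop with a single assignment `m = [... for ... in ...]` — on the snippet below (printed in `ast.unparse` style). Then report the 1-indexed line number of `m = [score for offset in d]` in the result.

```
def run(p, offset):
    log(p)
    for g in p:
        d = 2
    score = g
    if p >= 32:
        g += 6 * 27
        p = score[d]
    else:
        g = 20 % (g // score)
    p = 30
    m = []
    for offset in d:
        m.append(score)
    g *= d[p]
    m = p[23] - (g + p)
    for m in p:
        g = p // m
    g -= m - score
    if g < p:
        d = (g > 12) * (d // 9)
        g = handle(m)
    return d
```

Transformed code:
def run(p, offset):
    log(p)
    for g in p:
        d = 2
    score = g
    if p >= 32:
        g += 6 * 27
        p = score[d]
    else:
        g = 20 % (g // score)
    p = 30
    m = [score for offset in d]
    g *= d[p]
    m = p[23] - (g + p)
    for m in p:
        g = p // m
    g -= m - score
    if g < p:
        d = (g > 12) * (d // 9)
        g = handle(m)
    return d

12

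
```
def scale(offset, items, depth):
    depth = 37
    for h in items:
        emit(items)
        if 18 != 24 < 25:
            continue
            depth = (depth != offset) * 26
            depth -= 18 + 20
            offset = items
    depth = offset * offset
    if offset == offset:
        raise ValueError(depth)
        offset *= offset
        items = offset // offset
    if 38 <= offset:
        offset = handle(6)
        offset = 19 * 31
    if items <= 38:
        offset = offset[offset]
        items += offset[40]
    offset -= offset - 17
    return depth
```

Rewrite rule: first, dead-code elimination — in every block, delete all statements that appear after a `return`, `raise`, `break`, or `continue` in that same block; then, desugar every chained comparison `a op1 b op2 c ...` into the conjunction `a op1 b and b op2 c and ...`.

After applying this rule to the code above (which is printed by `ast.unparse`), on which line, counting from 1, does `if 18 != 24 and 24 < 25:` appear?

Transformed code:
def scale(offset, items, depth):
    depth = 37
    for h in items:
        emit(items)
        if 18 != 24 and 24 < 25:
            continue
    depth = offset * offset
    if offset == offset:
        raise ValueError(depth)
    if 38 <= offset:
        offset = handle(6)
        offset = 19 * 31
    if items <= 38:
        offset = offset[offset]
        items += offset[40]
    offset -= offset - 17
    return depth

5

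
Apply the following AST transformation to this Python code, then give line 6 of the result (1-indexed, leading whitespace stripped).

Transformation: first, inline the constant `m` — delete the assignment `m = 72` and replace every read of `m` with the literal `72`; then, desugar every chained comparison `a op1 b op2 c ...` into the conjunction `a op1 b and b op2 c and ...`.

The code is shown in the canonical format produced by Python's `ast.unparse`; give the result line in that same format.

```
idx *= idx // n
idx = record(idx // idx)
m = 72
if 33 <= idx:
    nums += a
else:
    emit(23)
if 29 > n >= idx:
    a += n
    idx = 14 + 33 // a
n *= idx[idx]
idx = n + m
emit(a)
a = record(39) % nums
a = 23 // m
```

Transformed code:
idx *= idx // n
idx = record(idx // idx)
if 33 <= idx:
    nums += a
else:
    emit(23)
if 29 > n and n >= idx:
    a += n
    idx = 14 + 33 // a
n *= idx[idx]
idx = n + 72
emit(a)
a = record(39) % nums
a = 23 // 72

emit(23)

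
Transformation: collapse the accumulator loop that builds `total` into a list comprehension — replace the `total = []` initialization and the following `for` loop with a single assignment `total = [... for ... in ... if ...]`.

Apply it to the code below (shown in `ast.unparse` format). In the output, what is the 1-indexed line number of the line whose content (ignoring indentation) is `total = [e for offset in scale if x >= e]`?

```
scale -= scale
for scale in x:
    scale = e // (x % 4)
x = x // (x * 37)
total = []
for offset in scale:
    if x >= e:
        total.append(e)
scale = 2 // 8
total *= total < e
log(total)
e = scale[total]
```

Transformed code:
scale -= scale
for scale in x:
    scale = e // (x % 4)
x = x // (x * 37)
total = [e for offset in scale if x >= e]
scale = 2 // 8
total *= total < e
log(total)
e = scale[total]

5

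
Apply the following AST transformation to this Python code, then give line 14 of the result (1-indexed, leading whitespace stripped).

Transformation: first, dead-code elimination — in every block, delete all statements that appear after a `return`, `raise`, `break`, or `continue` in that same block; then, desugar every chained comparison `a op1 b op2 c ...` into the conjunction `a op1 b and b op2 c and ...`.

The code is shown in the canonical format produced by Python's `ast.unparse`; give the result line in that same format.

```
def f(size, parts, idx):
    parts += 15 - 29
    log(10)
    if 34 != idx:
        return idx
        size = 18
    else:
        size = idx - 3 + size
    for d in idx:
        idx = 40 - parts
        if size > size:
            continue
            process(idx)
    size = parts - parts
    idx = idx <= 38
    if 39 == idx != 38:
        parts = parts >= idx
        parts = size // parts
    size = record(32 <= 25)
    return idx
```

Transformed code:
def f(size, parts, idx):
    parts += 15 - 29
    log(10)
    if 34 != idx:
        return idx
    else:
        size = idx - 3 + size
    for d in idx:
        idx = 40 - parts
        if size > size:
            continue
    size = parts - parts
    idx = idx <= 38
    if 39 == idx and idx != 38:
        parts = parts >= idx
        parts = size // parts
    size = record(32 <= 25)
    return idx

if 39 == idx and idx != 38:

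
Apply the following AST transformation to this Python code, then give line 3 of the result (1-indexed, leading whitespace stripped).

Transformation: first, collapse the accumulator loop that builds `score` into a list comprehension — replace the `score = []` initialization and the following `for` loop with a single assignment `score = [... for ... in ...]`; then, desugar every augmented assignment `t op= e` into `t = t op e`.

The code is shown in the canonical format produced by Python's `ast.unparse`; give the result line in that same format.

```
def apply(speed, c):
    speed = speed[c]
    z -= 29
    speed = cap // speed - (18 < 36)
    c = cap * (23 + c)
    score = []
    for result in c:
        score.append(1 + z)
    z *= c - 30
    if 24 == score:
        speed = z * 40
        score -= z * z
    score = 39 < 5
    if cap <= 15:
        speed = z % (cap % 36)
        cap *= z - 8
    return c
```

z = z - 29

Transformed code:
def apply(speed, c):
    speed = speed[c]
    z = z - 29
    speed = cap // speed - (18 < 36)
    c = cap * (23 + c)
    score = [1 + z for result in c]
    z = z * (c - 30)
    if 24 == score:
        speed = z * 40
        score = score - z * z
    score = 39 < 5
    if cap <= 15:
        speed = z % (cap % 36)
        cap = cap * (z - 8)
    return c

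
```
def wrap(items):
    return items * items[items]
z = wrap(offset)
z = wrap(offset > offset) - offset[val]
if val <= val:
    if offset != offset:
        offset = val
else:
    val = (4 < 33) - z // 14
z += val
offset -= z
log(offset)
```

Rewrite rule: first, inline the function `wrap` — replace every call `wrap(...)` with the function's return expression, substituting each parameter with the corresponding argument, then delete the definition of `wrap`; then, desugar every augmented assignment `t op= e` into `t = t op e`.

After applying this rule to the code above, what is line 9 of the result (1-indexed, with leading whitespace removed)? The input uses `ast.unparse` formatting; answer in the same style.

offset = offset - z

Transformed code:
z = offset * offset[offset]
z = (offset > offset) * (offset > offset)[offset > offset] - offset[val]
if val <= val:
    if offset != offset:
        offset = val
else:
    val = (4 < 33) - z // 14
z = z + val
offset = offset - z
log(offset)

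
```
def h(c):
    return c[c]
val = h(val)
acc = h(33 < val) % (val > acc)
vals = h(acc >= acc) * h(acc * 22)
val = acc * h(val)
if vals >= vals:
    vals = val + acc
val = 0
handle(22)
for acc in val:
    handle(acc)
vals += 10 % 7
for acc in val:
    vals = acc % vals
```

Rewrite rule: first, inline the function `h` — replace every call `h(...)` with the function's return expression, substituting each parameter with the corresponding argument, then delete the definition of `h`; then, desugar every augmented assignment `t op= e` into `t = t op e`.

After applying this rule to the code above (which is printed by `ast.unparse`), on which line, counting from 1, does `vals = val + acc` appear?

6

Transformed code:
val = val[val]
acc = (33 < val)[33 < val] % (val > acc)
vals = (acc >= acc)[acc >= acc] * (acc * 22)[acc * 22]
val = acc * val[val]
if vals >= vals:
    vals = val + acc
val = 0
handle(22)
for acc in val:
    handle(acc)
vals = vals + 10 % 7
for acc in val:
    vals = acc % vals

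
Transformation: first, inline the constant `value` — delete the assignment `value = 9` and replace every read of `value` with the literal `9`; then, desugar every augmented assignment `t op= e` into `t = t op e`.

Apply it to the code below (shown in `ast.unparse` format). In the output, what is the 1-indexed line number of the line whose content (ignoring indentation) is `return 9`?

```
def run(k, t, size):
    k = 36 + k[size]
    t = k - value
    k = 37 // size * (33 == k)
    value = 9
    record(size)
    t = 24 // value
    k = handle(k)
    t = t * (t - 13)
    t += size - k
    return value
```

Transformed code:
def run(k, t, size):
    k = 36 + k[size]
    t = k - 9
    k = 37 // size * (33 == k)
    record(size)
    t = 24 // 9
    k = handle(k)
    t = t * (t - 13)
    t = t + (size - k)
    return 9

10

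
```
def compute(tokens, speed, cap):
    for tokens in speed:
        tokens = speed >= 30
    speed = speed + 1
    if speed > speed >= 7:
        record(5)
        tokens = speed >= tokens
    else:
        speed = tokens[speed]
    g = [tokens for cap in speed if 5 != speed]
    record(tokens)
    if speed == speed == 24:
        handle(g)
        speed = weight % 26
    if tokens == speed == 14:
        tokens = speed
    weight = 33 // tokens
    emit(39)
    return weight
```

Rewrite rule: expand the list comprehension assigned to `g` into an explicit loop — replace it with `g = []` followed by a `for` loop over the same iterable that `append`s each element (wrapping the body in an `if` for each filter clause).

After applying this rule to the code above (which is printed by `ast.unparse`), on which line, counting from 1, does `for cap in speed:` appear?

Transformed code:
def compute(tokens, speed, cap):
    for tokens in speed:
        tokens = speed >= 30
    speed = speed + 1
    if speed > speed >= 7:
        record(5)
        tokens = speed >= tokens
    else:
        speed = tokens[speed]
    g = []
    for cap in speed:
        if 5 != speed:
            g.append(tokens)
    record(tokens)
    if speed == speed == 24:
        handle(g)
        speed = weight % 26
    if tokens == speed == 14:
        tokens = speed
    weight = 33 // tokens
    emit(39)
    return weight

11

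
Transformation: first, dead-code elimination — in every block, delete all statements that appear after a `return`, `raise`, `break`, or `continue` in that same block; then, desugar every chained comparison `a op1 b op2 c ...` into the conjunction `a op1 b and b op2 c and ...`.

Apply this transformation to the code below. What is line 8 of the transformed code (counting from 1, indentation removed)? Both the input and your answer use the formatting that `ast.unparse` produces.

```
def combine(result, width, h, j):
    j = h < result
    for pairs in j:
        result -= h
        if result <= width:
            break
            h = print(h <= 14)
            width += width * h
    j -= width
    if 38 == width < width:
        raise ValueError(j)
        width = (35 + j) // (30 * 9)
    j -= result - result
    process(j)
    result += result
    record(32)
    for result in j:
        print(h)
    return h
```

Transformed code:
def combine(result, width, h, j):
    j = h < result
    for pairs in j:
        result -= h
        if result <= width:
            break
    j -= width
    if 38 == width and width < width:
        raise ValueError(j)
    j -= result - result
    process(j)
    result += result
    record(32)
    for result in j:
        print(h)
    return h

if 38 == width and width < width:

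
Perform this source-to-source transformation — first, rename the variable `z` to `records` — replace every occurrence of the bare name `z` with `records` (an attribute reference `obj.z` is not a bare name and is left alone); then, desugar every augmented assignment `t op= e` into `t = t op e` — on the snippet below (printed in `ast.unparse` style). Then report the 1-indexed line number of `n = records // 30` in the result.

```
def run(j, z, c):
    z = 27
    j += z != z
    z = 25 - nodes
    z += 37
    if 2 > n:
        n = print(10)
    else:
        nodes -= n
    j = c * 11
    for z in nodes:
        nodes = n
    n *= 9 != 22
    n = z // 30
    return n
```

14

Transformed code:
def run(j, records, c):
    records = 27
    j = j + (records != records)
    records = 25 - nodes
    records = records + 37
    if 2 > n:
        n = print(10)
    else:
        nodes = nodes - n
    j = c * 11
    for records in nodes:
        nodes = n
    n = n * (9 != 22)
    n = records // 30
    return n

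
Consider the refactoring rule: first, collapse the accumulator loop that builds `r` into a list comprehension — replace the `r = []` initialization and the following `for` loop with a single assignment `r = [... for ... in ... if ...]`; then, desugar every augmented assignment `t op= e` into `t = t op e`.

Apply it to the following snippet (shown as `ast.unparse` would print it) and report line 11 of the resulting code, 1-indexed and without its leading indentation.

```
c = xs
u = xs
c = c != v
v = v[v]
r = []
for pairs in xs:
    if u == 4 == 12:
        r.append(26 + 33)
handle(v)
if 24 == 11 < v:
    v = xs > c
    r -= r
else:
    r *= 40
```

r = r * 40

Transformed code:
c = xs
u = xs
c = c != v
v = v[v]
r = [26 + 33 for pairs in xs if u == 4 == 12]
handle(v)
if 24 == 11 < v:
    v = xs > c
    r = r - r
else:
    r = r * 40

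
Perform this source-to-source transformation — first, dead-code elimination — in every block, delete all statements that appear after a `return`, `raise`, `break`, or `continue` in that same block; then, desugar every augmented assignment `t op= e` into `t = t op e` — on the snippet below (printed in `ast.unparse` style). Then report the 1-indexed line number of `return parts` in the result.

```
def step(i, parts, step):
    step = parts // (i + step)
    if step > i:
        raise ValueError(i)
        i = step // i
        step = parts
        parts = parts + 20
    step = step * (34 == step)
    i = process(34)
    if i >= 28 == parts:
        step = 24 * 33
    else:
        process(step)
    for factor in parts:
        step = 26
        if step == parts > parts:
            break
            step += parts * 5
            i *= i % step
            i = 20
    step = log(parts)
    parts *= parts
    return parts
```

17

Transformed code:
def step(i, parts, step):
    step = parts // (i + step)
    if step > i:
        raise ValueError(i)
    step = step * (34 == step)
    i = process(34)
    if i >= 28 == parts:
        step = 24 * 33
    else:
        process(step)
    for factor in parts:
        step = 26
        if step == parts > parts:
            break
    step = log(parts)
    parts = parts * parts
    return parts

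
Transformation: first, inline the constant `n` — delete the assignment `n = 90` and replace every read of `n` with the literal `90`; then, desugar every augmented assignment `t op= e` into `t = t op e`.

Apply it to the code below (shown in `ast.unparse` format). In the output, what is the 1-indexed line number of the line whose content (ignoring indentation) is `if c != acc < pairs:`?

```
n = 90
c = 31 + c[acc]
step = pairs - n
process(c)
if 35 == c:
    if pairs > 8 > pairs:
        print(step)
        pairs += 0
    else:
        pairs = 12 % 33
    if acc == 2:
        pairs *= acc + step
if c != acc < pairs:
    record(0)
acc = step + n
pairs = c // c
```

Transformed code:
c = 31 + c[acc]
step = pairs - 90
process(c)
if 35 == c:
    if pairs > 8 > pairs:
        print(step)
        pairs = pairs + 0
    else:
        pairs = 12 % 33
    if acc == 2:
        pairs = pairs * (acc + step)
if c != acc < pairs:
    record(0)
acc = step + 90
pairs = c // c

12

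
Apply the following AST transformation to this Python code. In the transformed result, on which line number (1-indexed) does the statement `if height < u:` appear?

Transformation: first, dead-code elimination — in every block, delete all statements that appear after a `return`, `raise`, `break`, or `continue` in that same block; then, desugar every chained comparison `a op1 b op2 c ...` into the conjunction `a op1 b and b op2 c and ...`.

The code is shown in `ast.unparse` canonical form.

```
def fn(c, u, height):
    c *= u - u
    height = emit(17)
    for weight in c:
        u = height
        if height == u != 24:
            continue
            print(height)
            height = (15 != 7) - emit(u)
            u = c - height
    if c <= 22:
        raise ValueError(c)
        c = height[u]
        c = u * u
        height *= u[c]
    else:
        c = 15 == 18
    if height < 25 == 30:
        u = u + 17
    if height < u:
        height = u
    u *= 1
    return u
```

14

Transformed code:
def fn(c, u, height):
    c *= u - u
    height = emit(17)
    for weight in c:
        u = height
        if height == u and u != 24:
            continue
    if c <= 22:
        raise ValueError(c)
    else:
        c = 15 == 18
    if height < 25 and 25 == 30:
        u = u + 17
    if height < u:
        height = u
    u *= 1
    return u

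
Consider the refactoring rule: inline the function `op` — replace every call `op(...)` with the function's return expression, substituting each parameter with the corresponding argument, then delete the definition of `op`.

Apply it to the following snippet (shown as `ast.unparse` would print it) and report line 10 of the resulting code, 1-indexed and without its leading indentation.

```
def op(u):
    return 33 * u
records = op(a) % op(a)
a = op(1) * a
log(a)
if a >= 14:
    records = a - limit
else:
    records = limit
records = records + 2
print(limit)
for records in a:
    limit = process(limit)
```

for records in a:

Transformed code:
records = 33 * a % (33 * a)
a = 33 * 1 * a
log(a)
if a >= 14:
    records = a - limit
else:
    records = limit
records = records + 2
print(limit)
for records in a:
    limit = process(limit)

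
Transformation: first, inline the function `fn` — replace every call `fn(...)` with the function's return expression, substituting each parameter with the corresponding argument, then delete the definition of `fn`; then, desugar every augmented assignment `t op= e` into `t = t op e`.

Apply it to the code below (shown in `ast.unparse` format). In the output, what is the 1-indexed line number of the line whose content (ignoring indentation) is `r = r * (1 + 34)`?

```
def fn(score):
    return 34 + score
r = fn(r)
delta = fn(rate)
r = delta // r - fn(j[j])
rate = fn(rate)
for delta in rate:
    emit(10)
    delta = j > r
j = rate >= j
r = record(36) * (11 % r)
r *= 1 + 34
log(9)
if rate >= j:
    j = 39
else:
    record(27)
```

10

Transformed code:
r = 34 + r
delta = 34 + rate
r = delta // r - (34 + j[j])
rate = 34 + rate
for delta in rate:
    emit(10)
    delta = j > r
j = rate >= j
r = record(36) * (11 % r)
r = r * (1 + 34)
log(9)
if rate >= j:
    j = 39
else:
    record(27)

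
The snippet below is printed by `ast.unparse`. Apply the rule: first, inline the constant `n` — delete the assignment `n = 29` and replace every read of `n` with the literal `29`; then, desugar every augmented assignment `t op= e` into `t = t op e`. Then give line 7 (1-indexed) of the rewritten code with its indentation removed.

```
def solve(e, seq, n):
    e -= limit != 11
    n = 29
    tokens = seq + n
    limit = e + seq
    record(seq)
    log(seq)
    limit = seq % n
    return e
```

Transformed code:
def solve(e, seq, n):
    e = e - (limit != 11)
    tokens = seq + 29
    limit = e + seq
    record(seq)
    log(seq)
    limit = seq % 29
    return e

limit = seq % 29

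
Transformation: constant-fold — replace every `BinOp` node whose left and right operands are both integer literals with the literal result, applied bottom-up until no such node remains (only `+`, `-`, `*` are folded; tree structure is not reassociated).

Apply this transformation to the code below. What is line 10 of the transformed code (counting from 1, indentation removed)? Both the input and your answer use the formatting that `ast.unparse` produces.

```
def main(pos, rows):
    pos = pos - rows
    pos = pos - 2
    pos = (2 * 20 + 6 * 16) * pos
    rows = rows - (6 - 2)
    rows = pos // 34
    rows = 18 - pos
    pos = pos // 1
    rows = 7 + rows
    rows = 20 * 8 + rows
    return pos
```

rows = 160 + rows

Transformed code:
def main(pos, rows):
    pos = pos - rows
    pos = pos - 2
    pos = 136 * pos
    rows = rows - 4
    rows = pos // 34
    rows = 18 - pos
    pos = pos // 1
    rows = 7 + rows
    rows = 160 + rows
    return pos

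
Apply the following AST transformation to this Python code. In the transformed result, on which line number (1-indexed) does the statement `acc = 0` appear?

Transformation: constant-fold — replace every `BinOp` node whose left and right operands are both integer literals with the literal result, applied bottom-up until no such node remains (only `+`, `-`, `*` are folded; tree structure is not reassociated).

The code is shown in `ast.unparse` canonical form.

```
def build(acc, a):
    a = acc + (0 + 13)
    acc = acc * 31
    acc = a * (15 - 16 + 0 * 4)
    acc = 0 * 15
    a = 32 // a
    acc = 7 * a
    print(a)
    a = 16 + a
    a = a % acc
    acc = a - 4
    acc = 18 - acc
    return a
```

Transformed code:
def build(acc, a):
    a = acc + 13
    acc = acc * 31
    acc = a * -1
    acc = 0
    a = 32 // a
    acc = 7 * a
    print(a)
    a = 16 + a
    a = a % acc
    acc = a - 4
    acc = 18 - acc
    return a

5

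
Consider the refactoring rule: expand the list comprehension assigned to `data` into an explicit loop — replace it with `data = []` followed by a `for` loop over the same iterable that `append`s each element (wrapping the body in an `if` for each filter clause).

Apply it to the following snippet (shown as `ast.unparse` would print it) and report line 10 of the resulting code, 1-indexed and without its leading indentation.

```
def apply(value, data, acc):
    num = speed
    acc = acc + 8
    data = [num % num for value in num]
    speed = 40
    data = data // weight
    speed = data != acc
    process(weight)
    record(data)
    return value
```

Transformed code:
def apply(value, data, acc):
    num = speed
    acc = acc + 8
    data = []
    for value in num:
        data.append(num % num)
    speed = 40
    data = data // weight
    speed = data != acc
    process(weight)
    record(data)
    return value

process(weight)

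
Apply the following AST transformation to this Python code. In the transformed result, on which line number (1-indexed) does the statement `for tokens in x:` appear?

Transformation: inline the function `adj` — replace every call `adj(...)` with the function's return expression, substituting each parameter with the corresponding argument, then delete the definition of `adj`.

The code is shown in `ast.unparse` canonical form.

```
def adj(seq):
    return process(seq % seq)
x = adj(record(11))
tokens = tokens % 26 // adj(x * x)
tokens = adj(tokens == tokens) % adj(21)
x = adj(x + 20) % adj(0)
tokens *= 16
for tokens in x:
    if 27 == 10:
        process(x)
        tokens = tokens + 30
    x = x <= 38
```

Transformed code:
x = process(record(11) % record(11))
tokens = tokens % 26 // process(x * x % (x * x))
tokens = process((tokens == tokens) % (tokens == tokens)) % process(21 % 21)
x = process((x + 20) % (x + 20)) % process(0 % 0)
tokens *= 16
for tokens in x:
    if 27 == 10:
        process(x)
        tokens = tokens + 30
    x = x <= 38

6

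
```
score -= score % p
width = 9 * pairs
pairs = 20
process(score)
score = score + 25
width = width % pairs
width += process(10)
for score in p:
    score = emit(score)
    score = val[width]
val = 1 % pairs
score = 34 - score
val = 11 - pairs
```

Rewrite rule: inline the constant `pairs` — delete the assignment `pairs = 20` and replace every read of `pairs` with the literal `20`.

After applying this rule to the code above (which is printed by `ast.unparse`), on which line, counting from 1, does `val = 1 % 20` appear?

Transformed code:
score -= score % p
width = 9 * 20
process(score)
score = score + 25
width = width % 20
width += process(10)
for score in p:
    score = emit(score)
    score = val[width]
val = 1 % 20
score = 34 - score
val = 11 - 20

10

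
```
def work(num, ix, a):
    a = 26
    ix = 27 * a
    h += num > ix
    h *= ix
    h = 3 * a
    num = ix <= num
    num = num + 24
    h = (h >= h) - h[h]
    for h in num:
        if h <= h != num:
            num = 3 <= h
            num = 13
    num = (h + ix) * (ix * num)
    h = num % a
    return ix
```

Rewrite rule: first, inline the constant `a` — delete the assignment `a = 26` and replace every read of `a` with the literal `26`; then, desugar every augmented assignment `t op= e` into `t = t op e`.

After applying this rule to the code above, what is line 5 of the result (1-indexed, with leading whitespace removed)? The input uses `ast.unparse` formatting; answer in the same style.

Transformed code:
def work(num, ix, a):
    ix = 27 * 26
    h = h + (num > ix)
    h = h * ix
    h = 3 * 26
    num = ix <= num
    num = num + 24
    h = (h >= h) - h[h]
    for h in num:
        if h <= h != num:
            num = 3 <= h
            num = 13
    num = (h + ix) * (ix * num)
    h = num % 26
    return ix

h = 3 * 26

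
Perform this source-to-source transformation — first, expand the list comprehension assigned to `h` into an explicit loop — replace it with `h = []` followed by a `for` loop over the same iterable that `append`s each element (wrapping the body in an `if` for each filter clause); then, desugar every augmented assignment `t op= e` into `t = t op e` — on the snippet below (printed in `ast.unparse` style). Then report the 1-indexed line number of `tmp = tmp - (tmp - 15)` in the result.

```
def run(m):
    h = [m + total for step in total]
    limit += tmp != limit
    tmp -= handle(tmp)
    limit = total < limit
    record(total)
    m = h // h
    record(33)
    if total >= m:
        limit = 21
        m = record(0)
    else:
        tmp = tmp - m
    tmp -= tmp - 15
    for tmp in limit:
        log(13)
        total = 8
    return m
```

16

Transformed code:
def run(m):
    h = []
    for step in total:
        h.append(m + total)
    limit = limit + (tmp != limit)
    tmp = tmp - handle(tmp)
    limit = total < limit
    record(total)
    m = h // h
    record(33)
    if total >= m:
        limit = 21
        m = record(0)
    else:
        tmp = tmp - m
    tmp = tmp - (tmp - 15)
    for tmp in limit:
        log(13)
        total = 8
    return m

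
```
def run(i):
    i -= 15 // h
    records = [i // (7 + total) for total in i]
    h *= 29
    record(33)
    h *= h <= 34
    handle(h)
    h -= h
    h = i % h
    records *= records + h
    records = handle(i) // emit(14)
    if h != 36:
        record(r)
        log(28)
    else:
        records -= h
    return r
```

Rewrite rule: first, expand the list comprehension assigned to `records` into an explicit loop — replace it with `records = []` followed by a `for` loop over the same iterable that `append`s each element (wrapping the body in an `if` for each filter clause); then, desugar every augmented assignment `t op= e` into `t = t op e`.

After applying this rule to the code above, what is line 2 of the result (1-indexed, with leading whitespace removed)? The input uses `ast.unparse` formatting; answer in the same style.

i = i - 15 // h

Transformed code:
def run(i):
    i = i - 15 // h
    records = []
    for total in i:
        records.append(i // (7 + total))
    h = h * 29
    record(33)
    h = h * (h <= 34)
    handle(h)
    h = h - h
    h = i % h
    records = records * (records + h)
    records = handle(i) // emit(14)
    if h != 36:
        record(r)
        log(28)
    else:
        records = records - h
    return r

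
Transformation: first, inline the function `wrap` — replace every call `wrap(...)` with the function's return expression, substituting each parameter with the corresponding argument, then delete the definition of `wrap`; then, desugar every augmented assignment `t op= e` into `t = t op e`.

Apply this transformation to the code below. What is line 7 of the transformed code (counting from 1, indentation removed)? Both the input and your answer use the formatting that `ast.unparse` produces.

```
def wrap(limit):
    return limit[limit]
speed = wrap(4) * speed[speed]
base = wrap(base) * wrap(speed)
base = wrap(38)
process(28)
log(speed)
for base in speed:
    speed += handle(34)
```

Transformed code:
speed = 4[4] * speed[speed]
base = base[base] * speed[speed]
base = 38[38]
process(28)
log(speed)
for base in speed:
    speed = speed + handle(34)

speed = speed + handle(34)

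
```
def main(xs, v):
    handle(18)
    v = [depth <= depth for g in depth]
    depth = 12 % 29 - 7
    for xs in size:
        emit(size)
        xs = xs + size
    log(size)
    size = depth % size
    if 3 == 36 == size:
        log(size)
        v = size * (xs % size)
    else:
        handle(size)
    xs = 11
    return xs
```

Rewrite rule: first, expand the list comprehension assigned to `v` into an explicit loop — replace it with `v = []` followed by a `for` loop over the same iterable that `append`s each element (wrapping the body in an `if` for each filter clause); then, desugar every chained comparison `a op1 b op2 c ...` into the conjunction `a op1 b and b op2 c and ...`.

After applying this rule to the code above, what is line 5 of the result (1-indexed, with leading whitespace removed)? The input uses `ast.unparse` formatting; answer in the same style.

v.append(depth <= depth)

Transformed code:
def main(xs, v):
    handle(18)
    v = []
    for g in depth:
        v.append(depth <= depth)
    depth = 12 % 29 - 7
    for xs in size:
        emit(size)
        xs = xs + size
    log(size)
    size = depth % size
    if 3 == 36 and 36 == size:
        log(size)
        v = size * (xs % size)
    else:
        handle(size)
    xs = 11
    return xs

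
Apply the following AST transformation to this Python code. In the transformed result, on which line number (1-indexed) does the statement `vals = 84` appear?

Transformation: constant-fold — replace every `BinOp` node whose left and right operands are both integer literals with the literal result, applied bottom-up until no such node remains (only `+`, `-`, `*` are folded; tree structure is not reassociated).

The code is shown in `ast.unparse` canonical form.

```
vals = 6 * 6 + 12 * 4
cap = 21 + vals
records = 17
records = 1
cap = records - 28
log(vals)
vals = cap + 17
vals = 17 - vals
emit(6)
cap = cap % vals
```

1

Transformed code:
vals = 84
cap = 21 + vals
records = 17
records = 1
cap = records - 28
log(vals)
vals = cap + 17
vals = 17 - vals
emit(6)
cap = cap % vals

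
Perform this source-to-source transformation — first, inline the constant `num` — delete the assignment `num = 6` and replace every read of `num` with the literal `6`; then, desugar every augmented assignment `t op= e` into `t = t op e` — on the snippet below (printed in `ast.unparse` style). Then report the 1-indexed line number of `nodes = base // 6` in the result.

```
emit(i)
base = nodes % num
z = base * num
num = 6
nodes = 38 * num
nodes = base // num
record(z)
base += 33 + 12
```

Transformed code:
emit(i)
base = nodes % 6
z = base * 6
nodes = 38 * 6
nodes = base // 6
record(z)
base = base + (33 + 12)

5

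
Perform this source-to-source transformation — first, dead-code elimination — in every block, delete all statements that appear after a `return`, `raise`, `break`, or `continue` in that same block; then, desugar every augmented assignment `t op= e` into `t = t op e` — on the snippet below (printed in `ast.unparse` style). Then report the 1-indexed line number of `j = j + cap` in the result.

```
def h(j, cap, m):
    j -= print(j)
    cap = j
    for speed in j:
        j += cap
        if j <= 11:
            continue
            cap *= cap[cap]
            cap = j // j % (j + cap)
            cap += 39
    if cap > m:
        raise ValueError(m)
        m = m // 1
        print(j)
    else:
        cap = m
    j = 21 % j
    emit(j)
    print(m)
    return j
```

Transformed code:
def h(j, cap, m):
    j = j - print(j)
    cap = j
    for speed in j:
        j = j + cap
        if j <= 11:
            continue
    if cap > m:
        raise ValueError(m)
    else:
        cap = m
    j = 21 % j
    emit(j)
    print(m)
    return j

5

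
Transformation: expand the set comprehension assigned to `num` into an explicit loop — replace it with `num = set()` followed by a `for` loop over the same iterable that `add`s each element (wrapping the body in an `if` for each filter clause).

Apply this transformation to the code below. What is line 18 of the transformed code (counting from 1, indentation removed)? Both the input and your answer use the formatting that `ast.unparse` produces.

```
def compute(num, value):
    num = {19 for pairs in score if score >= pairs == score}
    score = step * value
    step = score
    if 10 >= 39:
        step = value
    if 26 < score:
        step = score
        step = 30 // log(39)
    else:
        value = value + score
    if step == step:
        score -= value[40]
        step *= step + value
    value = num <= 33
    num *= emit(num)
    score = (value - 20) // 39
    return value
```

Transformed code:
def compute(num, value):
    num = set()
    for pairs in score:
        if score >= pairs == score:
            num.add(19)
    score = step * value
    step = score
    if 10 >= 39:
        step = value
    if 26 < score:
        step = score
        step = 30 // log(39)
    else:
        value = value + score
    if step == step:
        score -= value[40]
        step *= step + value
    value = num <= 33
    num *= emit(num)
    score = (value - 20) // 39
    return value

value = num <= 33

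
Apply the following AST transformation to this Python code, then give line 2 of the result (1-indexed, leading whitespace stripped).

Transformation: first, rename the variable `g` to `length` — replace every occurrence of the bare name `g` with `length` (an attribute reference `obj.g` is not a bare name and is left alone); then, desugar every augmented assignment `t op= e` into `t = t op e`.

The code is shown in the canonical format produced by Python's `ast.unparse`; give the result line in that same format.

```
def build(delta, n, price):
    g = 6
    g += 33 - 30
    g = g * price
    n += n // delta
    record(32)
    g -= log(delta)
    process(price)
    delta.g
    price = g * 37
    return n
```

length = 6

Transformed code:
def build(delta, n, price):
    length = 6
    length = length + (33 - 30)
    length = length * price
    n = n + n // delta
    record(32)
    length = length - log(delta)
    process(price)
    delta.g
    price = length * 37
    return n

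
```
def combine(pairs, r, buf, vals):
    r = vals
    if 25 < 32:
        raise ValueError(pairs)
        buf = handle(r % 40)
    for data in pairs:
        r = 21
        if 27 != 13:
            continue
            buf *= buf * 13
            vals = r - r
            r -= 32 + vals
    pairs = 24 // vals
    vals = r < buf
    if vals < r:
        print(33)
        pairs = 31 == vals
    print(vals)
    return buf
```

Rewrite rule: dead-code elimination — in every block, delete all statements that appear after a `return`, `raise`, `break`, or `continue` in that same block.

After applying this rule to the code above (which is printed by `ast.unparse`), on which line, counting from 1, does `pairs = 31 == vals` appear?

Transformed code:
def combine(pairs, r, buf, vals):
    r = vals
    if 25 < 32:
        raise ValueError(pairs)
    for data in pairs:
        r = 21
        if 27 != 13:
            continue
    pairs = 24 // vals
    vals = r < buf
    if vals < r:
        print(33)
        pairs = 31 == vals
    print(vals)
    return buf

13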